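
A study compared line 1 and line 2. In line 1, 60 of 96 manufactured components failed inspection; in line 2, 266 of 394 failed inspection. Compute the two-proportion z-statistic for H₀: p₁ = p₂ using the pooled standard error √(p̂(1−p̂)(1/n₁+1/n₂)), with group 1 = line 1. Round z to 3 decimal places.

z = -0.933

Sample proportions: p̂₁ = 60/96 = 0.62500 and p̂₂ = 266/394 = 0.67513.
Pooling: p̂ = 326/490 = 0.66531.
Pooled SE = √[0.2226739·0.01295474] ≈ 0.053709.
z = (p̂₁ − p̂₂)/SE = (0.62500 − 0.67513)/0.053709 = -0.05013/0.053709 = -0.933.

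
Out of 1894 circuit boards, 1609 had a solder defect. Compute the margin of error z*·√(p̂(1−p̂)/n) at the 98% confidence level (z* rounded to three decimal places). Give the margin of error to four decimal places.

The sample proportion is 1609/1894 = 0.84952.
Standard error of p̂: √(0.127832/1894) = √0.000067493 = 0.008215.
For 98% confidence, z* = 2.326.
ME = 2.326·0.008215 = 0.0191.

ME = 0.0191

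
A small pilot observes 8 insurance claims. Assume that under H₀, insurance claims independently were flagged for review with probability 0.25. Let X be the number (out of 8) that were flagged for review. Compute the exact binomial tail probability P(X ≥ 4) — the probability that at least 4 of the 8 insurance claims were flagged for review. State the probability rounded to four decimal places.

P = 0.1138

X ~ Binomial(n=8, p=0.25).
P(X ≥ 4) = Σ_{j=4}^{8} C(8,j)·0.25^j·0.75^{8−j}.
= 0.086517 + 0.023071 + 0.003845 + 0.000366 + 0.000015 = 0.1138.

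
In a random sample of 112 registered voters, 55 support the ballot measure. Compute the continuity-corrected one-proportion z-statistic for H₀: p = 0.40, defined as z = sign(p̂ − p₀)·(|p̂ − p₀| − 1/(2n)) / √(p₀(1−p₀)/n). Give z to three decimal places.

z = 1.871

p̂ = 55/112 = 0.49107. p̂ − p₀ = 0.091071.
Continuity correction 1/(2n) = 1/224 = 0.004464.
Corrected numerator: |0.091071| − 0.004464 = 0.086607.
SE₀ = √(0.40·0.60/112) = 0.046291.
z = +0.086607/0.046291 = 1.871.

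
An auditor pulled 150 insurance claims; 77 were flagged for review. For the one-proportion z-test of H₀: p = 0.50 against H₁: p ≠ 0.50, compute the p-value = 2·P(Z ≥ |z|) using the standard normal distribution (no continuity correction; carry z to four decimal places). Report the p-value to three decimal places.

p̂ = 77/150 = 0.51333.
Under H₀, SE = √(p₀(1−p₀)/n) = √(0.50·0.50/150) = √0.001666667 = 0.040825.
Test statistic (full precision, shown to 4 dp): z = (77/150 − 0.50)/SE₀ ≈ 0.3266.
p-value = 2·P(Z ≥ |z|) with z = 0.3266 → 0.744.

p-value = 0.744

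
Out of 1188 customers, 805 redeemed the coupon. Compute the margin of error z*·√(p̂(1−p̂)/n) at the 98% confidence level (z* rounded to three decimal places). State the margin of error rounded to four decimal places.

ME = 0.0315

The sample proportion is 805/1188 = 0.67761.
Standard error of p̂: √(0.218455/1188) = √0.000183885 = 0.013560.
For 98% confidence, z* = 2.326.
Margin of error = z*·SE = 2.326 × 0.013560 = 0.0315.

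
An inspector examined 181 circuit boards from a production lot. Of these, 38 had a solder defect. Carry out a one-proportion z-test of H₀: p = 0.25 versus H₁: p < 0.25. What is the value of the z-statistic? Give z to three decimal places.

With x = 38 successes in n = 181, p̂ = 0.20994.
SE₀ = √(0.25·0.75/181) = 0.032186.
Test statistic: z = -0.04006/0.032186 = -1.245.

z = -1.245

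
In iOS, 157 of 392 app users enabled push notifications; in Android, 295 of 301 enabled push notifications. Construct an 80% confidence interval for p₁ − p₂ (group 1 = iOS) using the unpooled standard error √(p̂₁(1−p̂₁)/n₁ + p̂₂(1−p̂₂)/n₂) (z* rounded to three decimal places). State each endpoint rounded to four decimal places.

(-0.6129, -0.5462)

p̂₁ = 0.40051, p̂₂ = 0.98007, so the observed difference is -0.57956.
Unpooled SE = √(p̂₁(1−p̂₁)/n₁ + p̂₂(1−p̂₂)/n₂) = √(0.000612505 + 0.000064904) = 0.026027.
The 80% critical value is z* = 1.282. Margin = 1.282·0.026027 = 0.03337.
So the interval runs from -0.6129 to -0.5462.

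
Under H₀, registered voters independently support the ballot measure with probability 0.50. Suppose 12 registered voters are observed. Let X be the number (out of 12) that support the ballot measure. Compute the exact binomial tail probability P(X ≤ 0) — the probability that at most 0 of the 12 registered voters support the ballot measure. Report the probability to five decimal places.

P = 0.00024

X ~ Binomial(n=12, p=0.50).
P(X ≤ 0) = C(12,0)·0.50^0·0.50^12.
= 0.000244 = 0.00024.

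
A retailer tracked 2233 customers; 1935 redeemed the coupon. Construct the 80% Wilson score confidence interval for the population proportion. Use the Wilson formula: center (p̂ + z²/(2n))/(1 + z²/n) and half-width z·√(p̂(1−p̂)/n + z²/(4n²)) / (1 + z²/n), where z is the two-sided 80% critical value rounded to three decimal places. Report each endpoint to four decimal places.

Here p̂ = 1935/2233 = 0.86655 and z = 1.282 (z² = 1.643524).
Denominator 1 + z²/n = 1 + 1.643524/2233 = 1.000736.
Adjusted center: (0.86655 + z²/(2n))/1.000736 = 0.86628.
Radicand: p̂(1−p̂)/n + z²/(4n²) = 0.000051788 + 0.000000082 = 0.000051870.
Half-width = 1.282·√0.000051870/1.000736 = 0.00923.
CI: 0.86628 ± 0.00923 = (0.8571, 0.8755).

(0.8571, 0.8755)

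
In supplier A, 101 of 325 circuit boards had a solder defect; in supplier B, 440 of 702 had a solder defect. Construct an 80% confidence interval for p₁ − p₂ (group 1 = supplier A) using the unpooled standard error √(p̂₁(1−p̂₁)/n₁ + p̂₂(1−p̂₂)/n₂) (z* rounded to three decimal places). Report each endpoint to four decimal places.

(-0.3564, -0.2756)

p̂₁ = 0.31077, p̂₂ = 0.62678, so the observed difference is -0.31601.
Unpooled SE = √(p̂₁(1−p̂₁)/n₁ + p̂₂(1−p̂₂)/n₂) = √(0.000659051 + 0.000333229) = 0.031500.
z* = 1.282 at the 80% level. Margin = 1.282·0.031500 = 0.04038.
So the interval runs from -0.3564 to -0.2756.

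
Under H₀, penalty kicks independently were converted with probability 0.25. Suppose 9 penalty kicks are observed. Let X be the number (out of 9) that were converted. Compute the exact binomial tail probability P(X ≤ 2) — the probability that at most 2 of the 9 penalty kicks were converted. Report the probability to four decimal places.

P = 0.6007

X ~ Binomial(n=9, p=0.25).
P(X ≤ 2) = C(9,0)·0.25^0·0.75^9 + C(9,1)·0.25^1·0.75^8 + C(9,2)·0.25^2·0.75^7.
= 0.075085 + 0.225254 + 0.300339 = 0.6007.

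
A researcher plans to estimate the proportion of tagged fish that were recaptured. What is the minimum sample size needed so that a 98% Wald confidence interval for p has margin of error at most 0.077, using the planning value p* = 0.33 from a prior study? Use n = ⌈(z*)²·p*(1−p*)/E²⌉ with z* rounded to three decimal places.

n = 202

z* = 2.326 at the 98% level.
p*(1−p*) = 0.2211.
(z*)²·p*(1−p*)/E² = 5.410276·0.2211/0.005929 = 201.756.
Rounding up, n = 202.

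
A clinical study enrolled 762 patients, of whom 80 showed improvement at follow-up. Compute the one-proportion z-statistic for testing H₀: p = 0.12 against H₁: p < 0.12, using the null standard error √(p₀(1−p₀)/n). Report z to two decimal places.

z = -1.28

Sample proportion p̂ = 80/762 = 0.10499.
Under H₀, SE = √(p₀(1−p₀)/n) = √(0.12·0.88/762) = √0.000138583 = 0.011772.
z = (p̂ − p₀)/SE = (0.10499 − 0.12)/0.011772 = -1.28.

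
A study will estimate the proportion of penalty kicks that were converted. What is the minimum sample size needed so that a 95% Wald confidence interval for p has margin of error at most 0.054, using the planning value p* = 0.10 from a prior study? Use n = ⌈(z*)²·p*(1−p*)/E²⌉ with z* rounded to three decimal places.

The 95% critical value is z* = 1.960.
p*(1−p*) = 0.0900.
Required n before rounding: 3.841600 × 0.0900 / 0.054² = 118.568.
⌈118.568⌉ = 119.

n = 119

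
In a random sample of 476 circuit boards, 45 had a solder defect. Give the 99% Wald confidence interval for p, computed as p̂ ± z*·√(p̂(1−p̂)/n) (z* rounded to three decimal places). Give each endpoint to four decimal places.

With x = 45 successes in n = 476, p̂ = 0.09454.
Standard error of p̂: √(0.085600/476) = √0.000179833 = 0.013410.
The 99% critical value is z* = 2.576.
Margin = 2.576·0.013410 = 0.03454.
So the interval runs from 0.0600 to 0.1291.

(0.0600, 0.1291)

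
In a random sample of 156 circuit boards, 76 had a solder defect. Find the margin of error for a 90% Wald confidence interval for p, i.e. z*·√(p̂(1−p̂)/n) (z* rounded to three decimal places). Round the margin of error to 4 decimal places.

Sample proportion p̂ = 76/156 = 0.48718.
SE(p̂) = √(0.48718·0.51282/156) = 0.040019.
z* = 1.645 at the 90% level.
So ME = 0.0658.

ME = 0.0658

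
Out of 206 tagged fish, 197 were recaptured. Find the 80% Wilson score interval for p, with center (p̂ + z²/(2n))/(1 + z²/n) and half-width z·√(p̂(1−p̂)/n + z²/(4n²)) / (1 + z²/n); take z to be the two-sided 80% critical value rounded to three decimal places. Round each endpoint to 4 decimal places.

Here p̂ = 197/206 = 0.95631 and z = 1.282 (z² = 1.643524).
1 + z²/n = 1.007978.
Adjusted center: (0.95631 + z²/(2n))/1.007978 = 0.95270.
Radicand: p̂(1−p̂)/n + z²/(4n²) = 0.000202818 + 0.000009682 = 0.000212500.
Half-width = 1.282·√0.000212500/1.007978 = 0.01854.
Interval: 0.95270 ± 0.01854 → (0.9342, 0.9712).

(0.9342, 0.9712)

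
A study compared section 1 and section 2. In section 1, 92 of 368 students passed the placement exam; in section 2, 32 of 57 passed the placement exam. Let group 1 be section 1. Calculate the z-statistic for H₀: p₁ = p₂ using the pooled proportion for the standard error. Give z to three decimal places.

z = -4.813

Sample proportions: p̂₁ = 92/368 = 0.25000 and p̂₂ = 32/57 = 0.56140.
Pooled p̂ = (92+32)/(368+57) = 124/425 = 0.29176.
Pooled SE = √[0.2066381·0.02026125] ≈ 0.064705.
z = (p̂₁ − p̂₂)/SE = (0.25000 − 0.56140)/0.064705 = -0.31140/0.064705 = -4.813.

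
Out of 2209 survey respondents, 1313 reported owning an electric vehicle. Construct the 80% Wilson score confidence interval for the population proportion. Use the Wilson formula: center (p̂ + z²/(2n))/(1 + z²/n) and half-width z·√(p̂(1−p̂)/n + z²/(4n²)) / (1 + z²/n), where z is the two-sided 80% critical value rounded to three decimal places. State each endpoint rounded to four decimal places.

(0.5809, 0.6077)

p̂ = 1313/2209 = 0.59439; z = 1.282, so z² = 1.643524.
1 + z²/n = 1.000744.
Center = (0.59439 + 0.000372)/1.000744 = 0.59432.
Radicand: p̂(1−p̂)/n + z²/(4n²) = 0.000109140 + 0.000000084 = 0.000109224.
Half-width = z·√(radicand)/denom = 1.282·0.010451/1.000744 = 0.01339.
So the interval runs from 0.5809 to 0.6077.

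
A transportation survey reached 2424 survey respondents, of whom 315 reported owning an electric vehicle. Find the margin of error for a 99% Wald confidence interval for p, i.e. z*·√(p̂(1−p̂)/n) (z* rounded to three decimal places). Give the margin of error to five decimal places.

ME = 0.01759

p̂ = 315/2424 = 0.12995.
SE(p̂) = √(0.12995·0.87005/2424) = 0.006830.
The 99% critical value is z* = 2.576.
Margin of error = z*·SE = 2.576 × 0.006830 = 0.01759.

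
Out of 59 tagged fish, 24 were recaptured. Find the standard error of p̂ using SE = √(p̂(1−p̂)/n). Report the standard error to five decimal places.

p̂ = 24/59 = 0.40678.
p̂(1−p̂) = 0.241310.
Dividing by n and taking the root: √0.004090000 = 0.06395.

SE = 0.06395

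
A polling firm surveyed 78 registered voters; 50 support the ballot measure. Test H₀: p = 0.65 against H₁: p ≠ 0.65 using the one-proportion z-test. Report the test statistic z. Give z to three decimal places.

z = -0.166

The sample proportion is 50/78 = 0.64103.
SE₀ = √(0.65·0.35/78) = 0.054006.
z = (p̂ − p₀)/SE = (0.64103 − 0.65)/0.054006 = -0.166.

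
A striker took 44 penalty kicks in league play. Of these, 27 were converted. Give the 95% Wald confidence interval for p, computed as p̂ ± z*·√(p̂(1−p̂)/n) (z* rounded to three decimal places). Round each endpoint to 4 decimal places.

(0.4698, 0.7575)

With x = 27 successes in n = 44, p̂ = 0.61364.
SE = √(p̂(1−p̂)/n) = √(0.237087/44) = 0.073405.
For 95% confidence, z* = 1.960.
Margin of error: 1.960 × 0.073405 = 0.14387.
CI: 0.61364 ± 0.14387 = (0.4698, 0.7575).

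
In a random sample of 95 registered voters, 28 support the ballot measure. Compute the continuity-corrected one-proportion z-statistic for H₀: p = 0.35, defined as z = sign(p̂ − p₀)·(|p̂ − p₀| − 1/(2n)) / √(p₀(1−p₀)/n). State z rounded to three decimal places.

z = -1.022

With x = 28 successes in n = 95, p̂ = 0.29474. p̂ − p₀ = -0.055263.
Continuity correction 1/(2n) = 1/190 = 0.005263.
Corrected numerator: |-0.055263| − 0.005263 = 0.050000.
Under H₀, SE = √(p₀(1−p₀)/n) = √(0.35·0.65/95) = √0.002394737 = 0.048936.
z = (−)0.050000/0.048936 = -1.022.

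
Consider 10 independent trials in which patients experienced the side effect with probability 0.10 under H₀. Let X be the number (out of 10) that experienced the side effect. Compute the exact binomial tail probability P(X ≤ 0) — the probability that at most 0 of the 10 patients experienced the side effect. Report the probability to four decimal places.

X is binomial with n = 10 and p = 0.10.
P(X ≤ 0) = C(10,0)·0.10^0·0.90^10.
= 0.348678 = 0.3487.

P = 0.3487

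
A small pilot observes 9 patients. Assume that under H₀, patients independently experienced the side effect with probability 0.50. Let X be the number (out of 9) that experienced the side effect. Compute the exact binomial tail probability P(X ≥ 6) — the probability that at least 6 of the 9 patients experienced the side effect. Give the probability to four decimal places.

X ~ Binomial(n=9, p=0.50).
P(X ≥ 6) = C(9,6)·0.50^6·0.50^3 + C(9,7)·0.50^7·0.50^2 + C(9,8)·0.50^8·0.50^1 + C(9,9)·0.50^9·0.50^0.
= 0.164062 + 0.070312 + 0.017578 + 0.001953 = 0.2539.

P = 0.2539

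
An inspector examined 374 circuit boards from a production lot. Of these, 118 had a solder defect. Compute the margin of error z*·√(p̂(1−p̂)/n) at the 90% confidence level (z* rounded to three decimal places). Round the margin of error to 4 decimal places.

ME = 0.0395

Sample proportion p̂ = 118/374 = 0.31551.
SE(p̂) = √(0.31551·0.68449/374) = 0.024030.
For 90% confidence, z* = 1.645.
Margin of error = z*·SE = 1.645 × 0.024030 = 0.0395.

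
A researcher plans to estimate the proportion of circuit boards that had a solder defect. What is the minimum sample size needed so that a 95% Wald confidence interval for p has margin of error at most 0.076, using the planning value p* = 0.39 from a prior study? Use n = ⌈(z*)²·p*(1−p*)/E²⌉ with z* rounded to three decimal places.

For 95% confidence, z* = 1.960.
p*(1−p*) = 0.39·0.61 = 0.2379.
(z*)²·p*(1−p*)/E² = 3.841600·0.2379/0.005776 = 158.227.
⌈158.227⌉ = 159.

n = 159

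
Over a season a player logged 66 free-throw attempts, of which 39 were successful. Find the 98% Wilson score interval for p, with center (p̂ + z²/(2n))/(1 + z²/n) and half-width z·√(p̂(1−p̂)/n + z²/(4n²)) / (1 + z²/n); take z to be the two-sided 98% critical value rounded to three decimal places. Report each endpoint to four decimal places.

Here p̂ = 39/66 = 0.59091 and z = 2.326 (z² = 5.410276).
Denominator 1 + z²/n = 1 + 5.410276/66 = 1.081974.
Center = (0.59091 + 0.040987)/1.081974 = 0.58402.
Radicand: p̂(1−p̂)/n + z²/(4n²) = 0.003662660 + 0.000310507 = 0.003973167.
Half-width = z·√(radicand)/denom = 2.326·0.063033/1.081974 = 0.13551.
Interval: 0.58402 ± 0.13551 → (0.4485, 0.7195).

(0.4485, 0.7195)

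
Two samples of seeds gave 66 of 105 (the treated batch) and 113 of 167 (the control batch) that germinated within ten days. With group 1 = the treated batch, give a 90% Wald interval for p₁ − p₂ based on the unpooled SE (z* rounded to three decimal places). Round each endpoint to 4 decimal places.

p̂₁ = 66/105 = 0.62857, p̂₂ = 113/167 = 0.67665; p̂₁ − p̂₂ = -0.04808.
SE = √(0.002223518 + 0.001310155) = √0.003533673 = 0.059445.
For 90% confidence, z* = 1.645. Margin = 1.645·0.059445 = 0.09779.
Interval: -0.04808 ± 0.09779 → (-0.1459, 0.0497).

(-0.1459, 0.0497)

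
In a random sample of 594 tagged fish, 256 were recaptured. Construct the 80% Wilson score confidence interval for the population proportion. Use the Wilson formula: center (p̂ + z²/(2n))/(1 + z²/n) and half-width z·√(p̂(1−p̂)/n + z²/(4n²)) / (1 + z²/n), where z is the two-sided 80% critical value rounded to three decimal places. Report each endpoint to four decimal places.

Here p̂ = 256/594 = 0.43098 and z = 1.282 (z² = 1.643524).
Denominator 1 + z²/n = 1 + 1.643524/594 = 1.002767.
Center = (0.43098 + 0.001383)/1.002767 = 0.43117.
Radicand: p̂(1−p̂)/n + z²/(4n²) = 0.000412855 + 0.000001165 = 0.000414020.
Half-width = z·√(radicand)/denom = 1.282·0.020347/1.002767 = 0.02601.
So the interval runs from 0.4052 to 0.4572.

(0.4052, 0.4572)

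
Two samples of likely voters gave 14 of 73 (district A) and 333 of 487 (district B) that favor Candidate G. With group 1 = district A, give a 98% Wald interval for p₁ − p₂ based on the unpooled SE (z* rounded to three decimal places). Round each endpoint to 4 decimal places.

p̂₁ = 14/73 = 0.19178, p̂₂ = 333/487 = 0.68378; p̂₁ − p̂₂ = -0.49200.
Unpooled SE = √(p̂₁(1−p̂₁)/n₁ + p̂₂(1−p̂₂)/n₂) = √(0.002123301 + 0.000443995) = 0.050668.
The 98% critical value is z* = 2.326. Margin = 2.326·0.050668 = 0.11785.
So the interval runs from -0.6099 to -0.3741.

(-0.6099, -0.3741)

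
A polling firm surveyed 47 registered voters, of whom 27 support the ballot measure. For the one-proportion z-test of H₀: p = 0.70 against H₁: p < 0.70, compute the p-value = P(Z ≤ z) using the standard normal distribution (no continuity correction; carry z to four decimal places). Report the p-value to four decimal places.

p-value = 0.0302

Sample proportion p̂ = 27/47 = 0.57447.
Under H₀, SE = √(p₀(1−p₀)/n) = √(0.70·0.30/47) = √0.004468085 = 0.066844.
Test statistic (full precision, shown to 4 dp): z = (27/47 − 0.70)/SE₀ ≈ -1.8780.
From the standard normal, P(Z ≤ z) = 0.0302.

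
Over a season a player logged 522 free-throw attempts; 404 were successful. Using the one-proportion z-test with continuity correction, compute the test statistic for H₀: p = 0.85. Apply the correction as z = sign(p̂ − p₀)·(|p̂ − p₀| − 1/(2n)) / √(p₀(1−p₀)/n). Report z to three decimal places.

With x = 404 successes in n = 522, p̂ = 0.77395. p̂ − p₀ = -0.076054.
1/(2n) = 0.000958.
Corrected numerator: |-0.076054| − 0.000958 = 0.075096.
SE₀ = √(0.85·0.15/522) = 0.015629.
z = −0.075096/0.015629 = -4.805.

z = -4.805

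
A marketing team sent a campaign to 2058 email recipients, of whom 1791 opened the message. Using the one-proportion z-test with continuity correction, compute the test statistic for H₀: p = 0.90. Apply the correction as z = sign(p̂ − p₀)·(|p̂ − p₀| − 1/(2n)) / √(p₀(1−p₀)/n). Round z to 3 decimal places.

z = -4.460

With x = 1791 successes in n = 2058, p̂ = 0.87026. p̂ − p₀ = -0.029738.
Continuity correction 1/(2n) = 1/4116 = 0.000243.
Corrected numerator: |-0.029738| − 0.000243 = 0.029495.
SE₀ = √(0.90·0.10/2058) = 0.006613.
z = (−)0.029495/0.006613 = -4.460.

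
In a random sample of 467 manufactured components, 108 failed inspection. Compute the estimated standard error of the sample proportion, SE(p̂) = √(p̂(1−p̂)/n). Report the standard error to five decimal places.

With x = 108 successes in n = 467, p̂ = 0.23126.
p̂(1−p̂) = 0.177779.
SE = √(0.177779/467) = 0.01951.

SE = 0.01951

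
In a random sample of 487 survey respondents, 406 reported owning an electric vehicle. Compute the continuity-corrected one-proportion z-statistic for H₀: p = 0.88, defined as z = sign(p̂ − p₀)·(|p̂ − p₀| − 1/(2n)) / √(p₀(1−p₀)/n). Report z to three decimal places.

p̂ = 406/487 = 0.83368. p̂ − p₀ = -0.046324.
1/(2n) = 0.001027.
Corrected numerator: |-0.046324| − 0.001027 = 0.045297.
Under H₀, SE = √(p₀(1−p₀)/n) = √(0.88·0.12/487) = √0.000216838 = 0.014725.
z = −0.045297/0.014725 = -3.076.

z = -3.076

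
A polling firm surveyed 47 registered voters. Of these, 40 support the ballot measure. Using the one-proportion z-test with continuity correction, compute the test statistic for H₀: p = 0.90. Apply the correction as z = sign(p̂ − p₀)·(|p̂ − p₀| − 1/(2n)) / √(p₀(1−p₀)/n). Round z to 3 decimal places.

p̂ = 40/47 = 0.85106. p̂ − p₀ = -0.048936.
1/(2n) = 0.010638.
Corrected numerator: |-0.048936| − 0.010638 = 0.038298.
Under H₀, SE = √(p₀(1−p₀)/n) = √(0.90·0.10/47) = √0.001914894 = 0.043759.
z = (−)0.038298/0.043759 = -0.875.

z = -0.875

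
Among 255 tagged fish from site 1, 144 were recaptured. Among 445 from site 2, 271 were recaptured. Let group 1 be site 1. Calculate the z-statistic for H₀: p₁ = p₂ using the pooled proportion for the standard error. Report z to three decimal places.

Sample proportions: p̂₁ = 144/255 = 0.56471 and p̂₂ = 271/445 = 0.60899.
Pooled p̂ = (144+271)/(255+445) = 415/700 = 0.59286.
Pooled SE = √[0.2413776·0.00616876] ≈ 0.038588.
z = -0.04428/0.038588 = -1.148.

z = -1.148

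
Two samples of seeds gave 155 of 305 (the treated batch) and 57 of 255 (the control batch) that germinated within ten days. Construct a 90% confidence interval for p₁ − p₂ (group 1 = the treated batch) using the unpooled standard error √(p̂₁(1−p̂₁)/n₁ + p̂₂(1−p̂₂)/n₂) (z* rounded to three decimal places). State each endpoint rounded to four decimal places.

(0.2210, 0.3484)

p̂₁ = 0.50820, p̂₂ = 0.22353, so the observed difference is 0.28467.
Unpooled SE = √(p̂₁(1−p̂₁)/n₁ + p̂₂(1−p̂₂)/n₂) = √(0.000819452 + 0.000680643) = 0.038731.
For 90% confidence, z* = 1.645. Margin of error = 0.06371.
CI: 0.28467 ± 0.06371 = (0.2210, 0.3484).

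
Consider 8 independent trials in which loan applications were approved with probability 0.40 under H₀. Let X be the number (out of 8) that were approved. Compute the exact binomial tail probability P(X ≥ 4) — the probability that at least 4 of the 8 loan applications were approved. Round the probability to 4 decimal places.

P = 0.4059

X ~ Binomial(n=8, p=0.40).
P(X ≥ 4) = Σ_{j=4}^{8} C(8,j)·0.40^j·0.60^{8−j}.
= 0.232243 + 0.123863 + 0.041288 + 0.007864 + 0.000655 = 0.4059.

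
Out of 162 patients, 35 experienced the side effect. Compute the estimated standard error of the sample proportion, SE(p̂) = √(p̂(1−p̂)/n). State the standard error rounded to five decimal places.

SE = 0.03233

p̂ = 35/162 = 0.21605.
p̂(1−p̂) = 0.21605·0.78395 = 0.169372.
Dividing by n and taking the root: √0.001045506 = 0.03233.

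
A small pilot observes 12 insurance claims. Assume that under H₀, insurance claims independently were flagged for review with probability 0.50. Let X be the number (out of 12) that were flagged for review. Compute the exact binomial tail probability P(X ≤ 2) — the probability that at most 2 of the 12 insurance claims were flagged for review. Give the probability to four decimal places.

P = 0.0193

X is binomial with n = 12 and p = 0.50.
P(X ≤ 2) = C(12,0)·0.50^0·0.50^12 + C(12,1)·0.50^1·0.50^11 + C(12,2)·0.50^2·0.50^10.
= 0.000244 + 0.002930 + 0.016113 = 0.0193.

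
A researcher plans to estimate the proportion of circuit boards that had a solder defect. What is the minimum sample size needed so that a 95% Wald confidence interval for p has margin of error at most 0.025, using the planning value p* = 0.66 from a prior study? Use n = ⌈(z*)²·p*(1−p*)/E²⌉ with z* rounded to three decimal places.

For 95% confidence, z* = 1.960.
p*(1−p*) = 0.66·0.34 = 0.2244.
Required n before rounding: 3.841600 × 0.2244 / 0.025² = 1379.288.
⌈1379.288⌉ = 1380.

n = 1380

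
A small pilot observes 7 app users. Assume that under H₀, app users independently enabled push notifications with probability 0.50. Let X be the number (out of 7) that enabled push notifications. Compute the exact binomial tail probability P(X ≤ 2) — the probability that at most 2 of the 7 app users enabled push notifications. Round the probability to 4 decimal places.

P = 0.2266

X ~ Binomial(n=7, p=0.50).
P(X ≤ 2) = C(7,0)·0.50^0·0.50^7 + C(7,1)·0.50^1·0.50^6 + C(7,2)·0.50^2·0.50^5.
= 0.007812 + 0.054688 + 0.164062 = 0.2266.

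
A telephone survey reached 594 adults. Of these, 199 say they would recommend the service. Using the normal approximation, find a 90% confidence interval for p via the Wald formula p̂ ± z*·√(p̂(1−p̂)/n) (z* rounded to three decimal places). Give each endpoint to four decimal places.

Sample proportion p̂ = 199/594 = 0.33502.
Standard error of p̂: √(0.222781/594) = √0.000375051 = 0.019366.
The 90% critical value is z* = 1.645.
Margin of error: 1.645 × 0.019366 = 0.03186.
Interval: 0.33502 ± 0.03186 → (0.3032, 0.3669).

(0.3032, 0.3669)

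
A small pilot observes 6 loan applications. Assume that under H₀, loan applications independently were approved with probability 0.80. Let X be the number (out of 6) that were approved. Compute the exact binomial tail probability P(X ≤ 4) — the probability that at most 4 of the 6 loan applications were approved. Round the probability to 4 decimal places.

X ~ Binomial(n=6, p=0.80).
P(X ≤ 4) = Σ_{j=0}^{4} C(6,j)·0.80^j·0.20^{6−j}.
= 0.000064 + 0.001536 + 0.015360 + 0.081920 + 0.245760 = 0.3446.

P = 0.3446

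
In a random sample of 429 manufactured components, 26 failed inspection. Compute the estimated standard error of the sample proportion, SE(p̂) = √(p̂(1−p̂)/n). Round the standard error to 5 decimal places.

SE = 0.01152

p̂ = 26/429 = 0.06061.
p̂(1−p̂) = 0.056936.
Dividing by n and taking the root: √0.000132718 = 0.01152.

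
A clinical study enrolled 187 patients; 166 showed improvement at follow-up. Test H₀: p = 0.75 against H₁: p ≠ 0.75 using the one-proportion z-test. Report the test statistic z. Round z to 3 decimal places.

z = 4.349

With x = 166 successes in n = 187, p̂ = 0.88770.
Under H₀, SE = √(p₀(1−p₀)/n) = √(0.75·0.25/187) = √0.001002674 = 0.031665.
z = (0.88770 − 0.75)/0.031665 = 0.13770/0.031665 = 4.349.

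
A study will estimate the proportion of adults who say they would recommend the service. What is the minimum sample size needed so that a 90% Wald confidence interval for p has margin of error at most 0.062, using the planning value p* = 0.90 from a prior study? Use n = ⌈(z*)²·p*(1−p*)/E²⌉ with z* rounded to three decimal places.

n = 64

z* = 1.645 at the 90% level.
p*(1−p*) = 0.90·0.10 = 0.0900.
(z*)²·p*(1−p*)/E² = 2.706025·0.0900/0.003844 = 63.356.
Rounding up, n = 64.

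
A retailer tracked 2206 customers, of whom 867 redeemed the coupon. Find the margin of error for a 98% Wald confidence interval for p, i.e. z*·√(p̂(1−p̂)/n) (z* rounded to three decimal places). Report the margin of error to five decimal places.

The sample proportion is 867/2206 = 0.39302.
SE(p̂) = √(0.39302·0.60698/2206) = 0.010399.
For 98% confidence, z* = 2.326.
Margin of error = z*·SE = 2.326 × 0.010399 = 0.02419.

ME = 0.02419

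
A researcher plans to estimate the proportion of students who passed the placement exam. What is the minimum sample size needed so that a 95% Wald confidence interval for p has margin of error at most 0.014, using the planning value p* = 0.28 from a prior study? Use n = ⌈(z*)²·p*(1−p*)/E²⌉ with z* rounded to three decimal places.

n = 3952

The 95% critical value is z* = 1.960.
p*(1−p*) = 0.2016.
(z*)²·p*(1−p*)/E² = 3.841600·0.2016/0.000196 = 3951.360.
⌈3951.360⌉ = 3952.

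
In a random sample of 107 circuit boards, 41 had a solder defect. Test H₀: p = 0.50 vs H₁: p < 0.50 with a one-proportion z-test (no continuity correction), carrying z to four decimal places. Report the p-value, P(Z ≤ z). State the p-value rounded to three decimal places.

p-value = 0.008

p̂ = 41/107 = 0.38318.
Null standard error: √(0.50·0.50/107) = √0.002336449 = 0.048337.
Test statistic (full precision, shown to 4 dp): z = (41/107 − 0.50)/SE₀ ≈ -2.4168.
From the standard normal, P(Z ≤ z) = 0.008.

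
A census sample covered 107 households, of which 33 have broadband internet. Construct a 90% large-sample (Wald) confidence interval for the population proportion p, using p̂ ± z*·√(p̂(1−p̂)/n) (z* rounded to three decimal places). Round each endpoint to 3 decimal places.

(0.235, 0.382)

Sample proportion p̂ = 33/107 = 0.30841.
SE = √(p̂(1−p̂)/n) = √(0.213294/107) = 0.044648.
The 90% critical value is z* = 1.645.
Margin of error: 1.645 × 0.044648 = 0.07345.
CI: 0.30841 ± 0.07345 = (0.235, 0.382).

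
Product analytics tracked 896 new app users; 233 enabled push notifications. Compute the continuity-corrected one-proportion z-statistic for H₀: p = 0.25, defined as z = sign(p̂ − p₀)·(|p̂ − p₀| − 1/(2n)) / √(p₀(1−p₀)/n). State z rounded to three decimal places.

z = 0.656

The sample proportion is 233/896 = 0.26004. p̂ − p₀ = 0.010045.
1/(2n) = 0.000558.
Corrected numerator: |0.010045| − 0.000558 = 0.009487.
SE₀ = √(0.25·0.75/896) = 0.014466.
z = (+)0.009487/0.014466 = 0.656.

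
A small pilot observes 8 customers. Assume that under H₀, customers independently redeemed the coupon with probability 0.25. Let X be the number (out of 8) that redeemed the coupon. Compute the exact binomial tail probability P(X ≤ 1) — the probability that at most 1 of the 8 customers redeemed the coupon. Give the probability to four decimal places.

P = 0.3671

X ~ Binomial(n=8, p=0.25).
P(X ≤ 1) = C(8,0)·0.25^0·0.75^8 + C(8,1)·0.25^1·0.75^7.
= 0.100113 + 0.266968 = 0.3671.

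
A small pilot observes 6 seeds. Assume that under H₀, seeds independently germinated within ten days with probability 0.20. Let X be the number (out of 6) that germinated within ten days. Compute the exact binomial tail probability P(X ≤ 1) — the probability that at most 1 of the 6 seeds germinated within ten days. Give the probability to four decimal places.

P = 0.6554

X ~ Binomial(n=6, p=0.20).
P(X ≤ 1) = C(6,0)·0.20^0·0.80^6 + C(6,1)·0.20^1·0.80^5.
= 0.262144 + 0.393216 = 0.6554.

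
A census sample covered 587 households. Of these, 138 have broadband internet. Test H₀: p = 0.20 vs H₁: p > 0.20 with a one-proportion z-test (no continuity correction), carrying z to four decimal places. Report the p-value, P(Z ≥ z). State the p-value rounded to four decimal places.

p-value = 0.0168

Sample proportion p̂ = 138/587 = 0.23509.
SE₀ = √(0.20·0.80/587) = 0.016510.
Test statistic (full precision, shown to 4 dp): z = (138/587 − 0.20)/SE₀ ≈ 2.1256.
From the standard normal, P(Z ≥ z) = 0.0168.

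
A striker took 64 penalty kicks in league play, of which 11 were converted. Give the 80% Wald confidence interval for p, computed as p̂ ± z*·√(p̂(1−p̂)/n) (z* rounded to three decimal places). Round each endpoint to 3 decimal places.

(0.111, 0.232)

Sample proportion p̂ = 11/64 = 0.17188.
SE(p̂) = √(0.17188·0.82812/64) = 0.047159.
The 80% critical value is z* = 1.282.
Margin = 1.282·0.047159 = 0.06046.
So the interval runs from 0.111 to 0.232.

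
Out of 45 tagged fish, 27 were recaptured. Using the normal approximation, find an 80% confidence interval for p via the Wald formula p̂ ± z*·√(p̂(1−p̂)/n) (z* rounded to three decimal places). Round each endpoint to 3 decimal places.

(0.506, 0.694)

Sample proportion p̂ = 27/45 = 0.60000.
Standard error of p̂: √(0.240000/45) = √0.005333333 = 0.073030.
z* = 1.282 at the 80% level.
Margin = 1.282·0.073030 = 0.09362.
CI: 0.60000 ± 0.09362 = (0.506, 0.694).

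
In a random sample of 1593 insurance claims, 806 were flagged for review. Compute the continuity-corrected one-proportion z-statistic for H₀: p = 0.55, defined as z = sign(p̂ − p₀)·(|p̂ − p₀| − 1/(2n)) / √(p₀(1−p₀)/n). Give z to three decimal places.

z = -3.508

The sample proportion is 806/1593 = 0.50596. p̂ − p₀ = -0.044036.
Continuity correction 1/(2n) = 1/3186 = 0.000314.
Corrected numerator: |-0.044036| − 0.000314 = 0.043722.
SE₀ = √(0.55·0.45/1593) = 0.012465.
z = (−)0.043722/0.012465 = -3.508.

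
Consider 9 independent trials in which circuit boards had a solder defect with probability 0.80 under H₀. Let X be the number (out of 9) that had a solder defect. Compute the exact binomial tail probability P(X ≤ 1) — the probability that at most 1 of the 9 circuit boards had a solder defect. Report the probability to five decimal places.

P = 0.00002

X is binomial with n = 9 and p = 0.80.
P(X ≤ 1) = C(9,0)·0.80^0·0.20^9 + C(9,1)·0.80^1·0.20^8.
= 0.000001 + 0.000018 = 0.00002.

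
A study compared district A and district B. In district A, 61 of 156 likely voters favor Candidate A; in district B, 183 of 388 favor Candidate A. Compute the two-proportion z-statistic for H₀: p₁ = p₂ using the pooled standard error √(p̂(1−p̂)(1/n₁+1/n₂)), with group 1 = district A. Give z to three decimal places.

z = -1.710

p̂₁ = 61/156 = 0.39103, p̂₂ = 183/388 = 0.47165.
Pooling: p̂ = 244/544 = 0.44853.
Pooled SE = √[0.2473508·0.00898758] ≈ 0.047150.
z = -0.08062/0.047150 = -1.710.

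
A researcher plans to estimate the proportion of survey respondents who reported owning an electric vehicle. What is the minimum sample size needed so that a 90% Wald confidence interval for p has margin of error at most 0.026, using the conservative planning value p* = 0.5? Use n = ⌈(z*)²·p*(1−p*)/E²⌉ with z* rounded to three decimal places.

n = 1001

z* = 1.645 at the 90% level.
p*(1−p*) = 0.50·0.50 = 0.2500.
(z*)²·p*(1−p*)/E² = 2.706025·0.2500/0.000676 = 1000.749.
Rounding up, n = 1001.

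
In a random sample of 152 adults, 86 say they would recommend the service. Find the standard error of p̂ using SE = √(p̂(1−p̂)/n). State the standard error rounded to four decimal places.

SE = 0.0402

p̂ = 86/152 = 0.56579.
p̂(1−p̂) = 0.245672.
SE = √(0.245672/152) = √0.001616263 = 0.0402.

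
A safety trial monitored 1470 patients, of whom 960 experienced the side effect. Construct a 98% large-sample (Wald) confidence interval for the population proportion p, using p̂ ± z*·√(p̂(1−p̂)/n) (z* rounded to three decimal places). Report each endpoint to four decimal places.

The sample proportion is 960/1470 = 0.65306.
SE(p̂) = √(0.65306·0.34694/1470) = 0.012415.
For 98% confidence, z* = 2.326.
Margin = 2.326·0.012415 = 0.02888.
CI: 0.65306 ± 0.02888 = (0.6242, 0.6819).

(0.6242, 0.6819)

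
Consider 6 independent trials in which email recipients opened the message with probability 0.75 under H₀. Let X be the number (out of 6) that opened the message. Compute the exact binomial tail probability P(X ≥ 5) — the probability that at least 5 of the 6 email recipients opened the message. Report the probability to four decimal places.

X ~ Binomial(n=6, p=0.75).
P(X ≥ 5) = C(6,5)·0.75^5·0.25^1 + C(6,6)·0.75^6·0.25^0.
= 0.355957 + 0.177979 = 0.5339.

P = 0.5339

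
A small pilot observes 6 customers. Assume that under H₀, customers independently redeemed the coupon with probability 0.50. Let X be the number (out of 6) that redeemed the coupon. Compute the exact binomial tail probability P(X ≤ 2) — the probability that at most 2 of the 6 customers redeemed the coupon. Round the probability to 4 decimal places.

X ~ Binomial(n=6, p=0.50).
P(X ≤ 2) = C(6,0)·0.50^0·0.50^6 + C(6,1)·0.50^1·0.50^5 + C(6,2)·0.50^2·0.50^4.
= 0.015625 + 0.093750 + 0.234375 = 0.3438.

P = 0.3438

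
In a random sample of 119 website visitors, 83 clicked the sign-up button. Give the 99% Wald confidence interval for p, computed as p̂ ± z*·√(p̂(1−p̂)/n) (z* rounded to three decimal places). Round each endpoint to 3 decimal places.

(0.589, 0.806)

p̂ = 83/119 = 0.69748.
Standard error of p̂: √(0.211002/119) = √0.001773126 = 0.042109.
For 99% confidence, z* = 2.576.
Margin of error: 2.576 × 0.042109 = 0.10847.
Interval: 0.69748 ± 0.10847 → (0.589, 0.806).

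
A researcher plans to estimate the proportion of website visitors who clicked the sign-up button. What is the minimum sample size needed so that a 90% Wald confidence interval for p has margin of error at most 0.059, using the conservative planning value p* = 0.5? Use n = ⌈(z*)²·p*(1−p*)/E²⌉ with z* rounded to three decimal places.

n = 195

For 90% confidence, z* = 1.645.
p*(1−p*) = 0.50·0.50 = 0.2500.
(z*)²·p*(1−p*)/E² = 2.706025·0.2500/0.003481 = 194.343.
⌈194.343⌉ = 195.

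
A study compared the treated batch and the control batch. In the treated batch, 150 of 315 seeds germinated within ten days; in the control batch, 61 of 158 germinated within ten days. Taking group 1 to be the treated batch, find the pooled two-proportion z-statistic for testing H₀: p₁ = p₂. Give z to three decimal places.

Sample proportions: p̂₁ = 150/315 = 0.47619 and p̂₂ = 61/158 = 0.38608.
Pooling: p̂ = 211/473 = 0.44609.
SE = √[p̂(1−p̂)(1/n₁+1/n₂)] = √[0.44609·0.55391·(1/315+1/158)] ≈ 0.048459.
z = (p̂₁ − p̂₂)/SE = (0.47619 − 0.38608)/0.048459 = 0.09011/0.048459 = 1.860.

z = 1.860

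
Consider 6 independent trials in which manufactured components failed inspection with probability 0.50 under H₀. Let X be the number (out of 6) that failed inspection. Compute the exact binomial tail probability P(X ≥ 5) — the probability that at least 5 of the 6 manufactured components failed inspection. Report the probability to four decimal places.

P = 0.1094

X is binomial with n = 6 and p = 0.50.
P(X ≥ 5) = C(6,5)·0.50^5·0.50^1 + C(6,6)·0.50^6·0.50^0.
= 0.093750 + 0.015625 = 0.1094.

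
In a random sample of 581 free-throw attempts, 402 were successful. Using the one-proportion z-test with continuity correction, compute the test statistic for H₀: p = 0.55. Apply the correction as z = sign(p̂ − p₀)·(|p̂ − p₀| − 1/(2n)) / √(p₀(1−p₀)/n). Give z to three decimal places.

p̂ = 402/581 = 0.69191. p̂ − p₀ = 0.141910.
1/(2n) = 0.000861.
Corrected numerator: |0.141910| − 0.000861 = 0.141049.
Null standard error: √(0.55·0.45/581) = √0.000425990 = 0.020640.
z = (+)0.141049/0.020640 = 6.834.

z = 6.834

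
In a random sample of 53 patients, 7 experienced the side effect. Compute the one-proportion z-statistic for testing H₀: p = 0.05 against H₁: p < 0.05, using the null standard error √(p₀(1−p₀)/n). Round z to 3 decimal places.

z = 2.742

p̂ = 7/53 = 0.13208.
Null standard error: √(0.05·0.95/53) = √0.000896226 = 0.029937.
Test statistic: z = 0.08208/0.029937 = 2.742.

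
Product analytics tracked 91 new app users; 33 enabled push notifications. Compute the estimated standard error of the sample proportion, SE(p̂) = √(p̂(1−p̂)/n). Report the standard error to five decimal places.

SE = 0.05040

The sample proportion is 33/91 = 0.36264.
p̂(1−p̂) = 0.231132.
SE = √(0.231132/91) = √0.002539912 = 0.05040.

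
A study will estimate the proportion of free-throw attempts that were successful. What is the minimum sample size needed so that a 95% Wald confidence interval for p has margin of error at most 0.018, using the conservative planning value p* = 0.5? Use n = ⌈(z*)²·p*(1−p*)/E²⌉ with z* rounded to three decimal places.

The 95% critical value is z* = 1.960.
p*(1−p*) = 0.2500.
(z*)²·p*(1−p*)/E² = 3.841600·0.2500/0.000324 = 2964.198.
⌈2964.198⌉ = 2965.

n = 2965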